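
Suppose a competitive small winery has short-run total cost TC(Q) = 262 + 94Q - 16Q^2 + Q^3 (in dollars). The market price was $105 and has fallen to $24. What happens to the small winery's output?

Output falls from 11 to 0 (the firm shuts down)

MC = 94 - 32Q + 3Q^2; the shutdown threshold is min AVC = $30 (at Q = 8).
At P = $105 ≥ min AVC, set P = MC on the rising branch: Q = 11.
At P = $24 < min AVC = $30, price no longer covers variable cost at any output, so the firm shuts down: Q = 0.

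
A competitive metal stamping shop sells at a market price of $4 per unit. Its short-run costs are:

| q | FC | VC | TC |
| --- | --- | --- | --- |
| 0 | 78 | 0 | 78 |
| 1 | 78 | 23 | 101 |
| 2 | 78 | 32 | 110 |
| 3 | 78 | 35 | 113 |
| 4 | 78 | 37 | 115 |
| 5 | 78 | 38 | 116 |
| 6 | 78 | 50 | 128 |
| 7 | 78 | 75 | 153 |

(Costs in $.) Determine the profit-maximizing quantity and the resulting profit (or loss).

q = 0 (shut down); profit = -$78

Compute π = P·q − TC at each output: q=0: -78; q=1: -97; q=2: -102; q=3: -101; q=4: -99; q=5: -96; q=6: -104; q=7: -125.
Profit is highest at q = 0. Equivalently, the lowest AVC in the table is 38/5 ≈ $7.60 at q = 5, and P = $4 falls below it — price never covers variable cost, so the firm shuts down and loses only its fixed cost.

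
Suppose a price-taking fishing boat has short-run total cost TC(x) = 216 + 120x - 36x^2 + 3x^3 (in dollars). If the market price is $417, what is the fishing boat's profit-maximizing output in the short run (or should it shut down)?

From TC, MC = TC'(x) = 120 - 72x + 9x^2 and AVC = VC/x = 120 - 36x + 3x^2.
The AVC parabola has its vertex at x = 36/6 = 6, where AVC = 120 - 36·6 + 3·6^2 = $12.
P = $417 exceeds min AVC = $12, so the firm stays open.
Solving P = MC: -297 - 72x + 9x^2 = 0 ⇒ x = -3 or 11. On the upward-sloping branch, x* = 11.
Check: AVC at x = 11 is $87 ≤ P, so revenue covers variable cost.
Profit = P·x − TC = 417·11 − 1173 = $3414.

Produce at x = 11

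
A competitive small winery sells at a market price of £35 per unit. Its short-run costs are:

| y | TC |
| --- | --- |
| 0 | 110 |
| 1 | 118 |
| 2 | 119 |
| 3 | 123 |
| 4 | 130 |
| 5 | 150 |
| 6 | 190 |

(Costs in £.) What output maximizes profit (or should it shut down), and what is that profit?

Compute π = P·y − TC at each output: y=0: -110; y=1: -83; y=2: -49; y=3: -18; y=4: 10; y=5: 25; y=6: 20.
Profit is maximized at y = 5. AVC there is 40/5 = £8 ≤ P, so producing beats shutting down (which would give -£110).

y = 5; profit = £25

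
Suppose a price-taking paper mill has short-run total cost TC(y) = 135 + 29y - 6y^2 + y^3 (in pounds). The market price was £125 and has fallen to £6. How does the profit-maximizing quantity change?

Output falls from 8 to 0 (the firm shuts down)

AVC = 29 - 6y + y^2, minimized at y = 3 where min AVC = £20. MC = 29 - 12y + 3y^2.
At P = £125 ≥ min AVC, set P = MC on the rising branch: y = 8.
At P = £6 < min AVC = £20, price no longer covers variable cost at any output, so the firm shuts down: y = 0.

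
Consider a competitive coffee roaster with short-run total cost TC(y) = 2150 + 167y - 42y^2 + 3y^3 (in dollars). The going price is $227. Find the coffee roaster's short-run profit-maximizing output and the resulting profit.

AVC = 167 - 42y + 3y^2; min AVC = $20 at y = 7. Since P = $227 ≥ min AVC, the firm produces.
With MC = 167 - 84y + 9y^2, P = MC on the upward-sloping part at y* = 10.
TR = 227·10 = 2270. TC = 2150 + 470 = 2620. Profit = 2270 − 2620 = -$350.
Shutting down would mean losing the fixed cost of $2150, so operating at a loss of $350 is better by $1800.

Profit = -$350 at y = 10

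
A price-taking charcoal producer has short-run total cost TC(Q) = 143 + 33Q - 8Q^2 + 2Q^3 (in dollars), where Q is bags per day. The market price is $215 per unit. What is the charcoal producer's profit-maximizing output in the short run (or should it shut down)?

Produce at Q = 7

Strip out fixed cost: VC = 33Q - 8Q^2 + 2Q^3. Then AVC = 33 - 8Q + 2Q^2 and MC = 33 - 16Q + 6Q^2.
AVC hits its minimum where MC = AVC, at Q = 2, giving min AVC = 33 - 8·2 + 2·2^2 = $25.
Because $215 ≥ $25, revenue can cover variable cost; the firm operates.
Solving P = MC: -182 - 16Q + 6Q^2 = 0 ⇒ Q = -13/3 or 7. On the upward-sloping branch, Q* = 7.
Check: AVC at Q = 7 is $75 ≤ P, so revenue covers variable cost.
Profit = P·Q − TC = 215·7 − 668 = $837.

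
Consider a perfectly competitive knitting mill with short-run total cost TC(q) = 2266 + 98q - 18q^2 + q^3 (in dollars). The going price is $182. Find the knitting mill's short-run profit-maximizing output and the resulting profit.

AVC = 98 - 18q + q^2; min AVC = $17 at q = 9. Since P = $182 ≥ min AVC, the firm produces.
With MC = 98 - 36q + 3q^2, P = MC on the upward-sloping part at q* = 14.
TR = 182·14 = 2548. TC = 2266 + 588 = 2854. Profit = 2548 − 2854 = -$306.
By producing, the firm covers all variable cost plus $1960 of fixed cost; shutting down would lose the full $2266.

Profit = -$306 at q = 14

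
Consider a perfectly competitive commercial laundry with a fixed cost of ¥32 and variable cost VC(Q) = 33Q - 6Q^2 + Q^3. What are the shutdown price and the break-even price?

Shutdown price = min AVC. AVC = 33 - 6Q + Q^2, with vertex at Q = 3 and minimum ¥24.
ATC = 32/Q + 33 - 6Q + Q^2. Setting dATC/dQ = −32/Q^2 − 6 + 2Q = 0 gives Q = 4 (since 2·4^3 − 6·4^2 = 32).
min ATC = 32/4 + 33 − 6·4 + 4^2 = ¥33. That is the break-even price.
Between these two prices the firm operates at a loss; above ¥33 it earns a profit.

Shutdown price = ¥24; break-even price = ¥33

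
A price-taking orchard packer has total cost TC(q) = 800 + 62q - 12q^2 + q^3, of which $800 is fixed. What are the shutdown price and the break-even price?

Shutdown price = min AVC. AVC = 62 - 12q + q^2, with vertex at q = 6 and minimum $26.
ATC = 800/q + 62 - 12q + q^2. Setting dATC/dq = −800/q^2 − 12 + 2q = 0 gives q = 10 (since 2·10^3 − 12·10^2 = 800).
min ATC = 800/10 + 62 − 12·10 + 10^2 = $122. That is the break-even price.
For $26 ≤ P < $122 the firm produces at a loss; below $26 it shuts down.

Shutdown price = $26; break-even price = $122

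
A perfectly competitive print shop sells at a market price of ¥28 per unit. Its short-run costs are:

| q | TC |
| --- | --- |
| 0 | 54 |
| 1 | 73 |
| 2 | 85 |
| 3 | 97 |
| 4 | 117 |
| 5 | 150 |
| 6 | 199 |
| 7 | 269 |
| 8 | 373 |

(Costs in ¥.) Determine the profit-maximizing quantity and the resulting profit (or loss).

q = 4; profit = -¥5

Profit at each row (π = 28q − TC): q=0: -54; q=1: -45; q=2: -29; q=3: -13; q=4: -5; q=5: -10; q=6: -31; q=7: -73; q=8: -149.
Profit is maximized at q = 4. AVC there is 63/4 = ¥15.75 ≤ P, so producing beats shutting down (which would give -¥54).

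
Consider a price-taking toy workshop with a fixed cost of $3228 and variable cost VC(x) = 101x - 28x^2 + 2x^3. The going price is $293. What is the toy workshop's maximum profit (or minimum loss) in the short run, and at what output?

AVC = 101 - 28x + 2x^2; min AVC = $3 at x = 7. Since P = $293 ≥ min AVC, the firm produces.
MC = 101 - 56x + 6x^2. Setting P = MC and taking the root on the rising branch gives x* = 12.
TR = 293·12 = 3516. TC = 3228 + 636 = 3864. Profit = 3516 − 3864 = -$348.
Shutting down would mean losing the fixed cost of $3228, so operating at a loss of $348 is better by $2880.

Profit = -$348 at x = 12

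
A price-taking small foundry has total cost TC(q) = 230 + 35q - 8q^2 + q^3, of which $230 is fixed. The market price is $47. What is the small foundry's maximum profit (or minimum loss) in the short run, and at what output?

Profit = -$86 at q = 6

AVC = 35 - 8q + q^2 has its minimum $19 at q = 4; price $47 clears that bar, so the firm operates.
With MC = 35 - 16q + 3q^2, P = MC on the upward-sloping part at q* = 6.
TR = 47·6 = 282. TC = 230 + 138 = 368. Profit = 282 − 368 = -$86.
By producing, the firm covers all variable cost plus $144 of fixed cost; shutting down would lose the full $230.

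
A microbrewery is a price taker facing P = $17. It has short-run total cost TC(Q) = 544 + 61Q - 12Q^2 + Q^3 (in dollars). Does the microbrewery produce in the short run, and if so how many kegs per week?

Strip out fixed cost: VC = 61Q - 12Q^2 + Q^3. Then AVC = 61 - 12Q + Q^2 and MC = 61 - 24Q + 3Q^2.
AVC is minimized where dAVC/dQ = -12 + 2Q = 0, at Q = 6; min AVC = 61 - 12·6 + 6^2 = $25.
Since P = $17 < min AVC = $25, price fails to cover variable cost at any output.
The firm minimizes its loss by shutting down and losing only its fixed cost of $544.

Shut down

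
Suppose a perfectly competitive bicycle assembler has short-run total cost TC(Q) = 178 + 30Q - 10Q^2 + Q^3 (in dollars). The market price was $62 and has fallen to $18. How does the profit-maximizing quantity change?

MC = 30 - 20Q + 3Q^2; the shutdown threshold is min AVC = $5 (at Q = 5).
At P = $62 ≥ min AVC, set P = MC on the rising branch: Q = 8.
At P = $18 ≥ min AVC, set P = MC: Q = 6. The firm stays open but cuts output.

Output falls from 8 to 6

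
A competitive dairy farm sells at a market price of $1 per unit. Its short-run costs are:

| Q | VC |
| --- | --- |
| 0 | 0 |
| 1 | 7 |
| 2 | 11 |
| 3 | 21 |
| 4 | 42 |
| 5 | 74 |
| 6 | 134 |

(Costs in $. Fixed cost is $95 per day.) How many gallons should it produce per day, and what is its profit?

Profit at each row (π = 1Q − TC): Q=0: -95; Q=1: -101; Q=2: -104; Q=3: -113; Q=4: -133; Q=5: -164; Q=6: -223.
Profit is highest at Q = 0. Equivalently, the lowest AVC in the table is 11/2 ≈ $5.50 at Q = 2, and P = $1 falls below it — price never covers variable cost, so the firm shuts down and loses only its fixed cost.

Q = 0 (shut down); profit = -$95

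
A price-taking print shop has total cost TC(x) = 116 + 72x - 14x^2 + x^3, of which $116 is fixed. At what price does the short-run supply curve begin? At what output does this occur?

$23 per unit, at x = 7

The shutdown price is the minimum of AVC. VC = 72x - 14x^2 + x^3, so AVC = 72 - 14x + x^2.
At the minimum of AVC, MC = AVC. MC = 72 - 28x + 3x^2; setting MC = AVC gives 2x^2 - 14x = 0, so x = 7. min AVC = 23.
So the shutdown price is $23.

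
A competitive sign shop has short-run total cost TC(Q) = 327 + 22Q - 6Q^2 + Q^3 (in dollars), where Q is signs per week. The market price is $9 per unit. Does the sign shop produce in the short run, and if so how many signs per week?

Shut down

Strip out fixed cost: VC = 22Q - 6Q^2 + Q^3. Then AVC = 22 - 6Q + Q^2 and MC = 22 - 12Q + 3Q^2.
AVC hits its minimum where MC = AVC, at Q = 3, giving min AVC = 22 - 6·3 + 3^2 = $13.
Since P = $9 < min AVC = $13, price fails to cover variable cost at any output.
The firm minimizes its loss by shutting down and losing only its fixed cost of $327.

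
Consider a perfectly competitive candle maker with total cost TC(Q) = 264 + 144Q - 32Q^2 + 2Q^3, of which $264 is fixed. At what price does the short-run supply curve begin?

The firm shuts down when price falls below the minimum of average variable cost. AVC = VC/Q = 144 - 32Q + 2Q^2.
dAVC/dQ = -32 + 4Q = 0 gives Q = 8. min AVC = 144 - 32·8 + 2·8^2 = 16.
For P < $16 the firm produces nothing.

$16 per unit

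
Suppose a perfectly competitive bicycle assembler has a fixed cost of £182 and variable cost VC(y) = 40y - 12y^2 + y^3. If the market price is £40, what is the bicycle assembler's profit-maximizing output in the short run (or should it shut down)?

Variable cost is VC = 40y - 12y^2 + y^3, so AVC = VC/y = 40 - 12y + y^2 and MC = dTC/dy = 40 - 24y + 3y^2.
AVC is minimized where dAVC/dy = -12 + 2y = 0, at y = 6; min AVC = 40 - 12·6 + 6^2 = £4.
Since P = £40 ≥ min AVC = £4, price covers variable cost and the firm should produce.
Solving P = MC: -24y + 3y^2 = 0 ⇒ y = 0 or 8. On the upward-sloping branch, y* = 8.
Check: AVC at y = 8 is £8 ≤ P, so revenue covers variable cost.
Profit = P·y − TC = 40·8 − 246 = £74.

Produce at y = 8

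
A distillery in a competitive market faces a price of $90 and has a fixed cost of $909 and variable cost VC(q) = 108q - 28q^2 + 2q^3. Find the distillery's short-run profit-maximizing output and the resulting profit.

AVC = 108 - 28q + 2q^2; min AVC = $10 at q = 7. Since P = $90 ≥ min AVC, the firm produces.
MC = 108 - 56q + 6q^2. Setting P = MC and taking the root on the rising branch gives q* = 9.
TR = 90·9 = 810. TC = 909 + 162 = 1071. Profit = 810 − 1071 = -$261.
That loss of $261 beats the $909 the firm would lose by shutting down; producing recovers $648 of fixed cost.

Profit = -$261 at q = 9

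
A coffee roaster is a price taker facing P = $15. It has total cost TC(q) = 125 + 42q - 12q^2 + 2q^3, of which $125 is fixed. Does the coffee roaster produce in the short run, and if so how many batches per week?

Strip out fixed cost: VC = 42q - 12q^2 + 2q^3. Then AVC = 42 - 12q + 2q^2 and MC = 42 - 24q + 6q^2.
The AVC parabola has its vertex at q = 12/4 = 3, where AVC = 42 - 12·3 + 2·3^2 = $24.
With P < min AVC ($15 < $24), every unit sold adds to the loss.
Shutting down limits the loss to fixed cost, $125.

Shut down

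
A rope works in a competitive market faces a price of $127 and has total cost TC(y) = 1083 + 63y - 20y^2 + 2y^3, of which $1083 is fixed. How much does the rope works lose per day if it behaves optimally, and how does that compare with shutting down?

AVC = 63 - 20y + 2y^2; min AVC = $13 at y = 5. Since P = $127 ≥ min AVC, the firm produces.
With MC = 63 - 40y + 6y^2, P = MC on the upward-sloping part at y* = 8.
TR = 127·8 = 1016. TC = 1083 + 248 = 1331. Profit = 1016 − 1331 = -$315.
That loss of $315 beats the $1083 the firm would lose by shutting down; producing recovers $768 of fixed cost.

Profit = -$315 at y = 8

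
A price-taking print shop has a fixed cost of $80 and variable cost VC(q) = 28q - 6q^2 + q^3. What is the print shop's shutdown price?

Short-run supply begins at min AVC. From VC = 28q - 6q^2 + q^3, AVC = 28 - 6q + q^2.
dAVC/dq = -6 + 2q = 0 gives q = 3. min AVC = 28 - 6·3 + 3^2 = 19.
The firm shuts down for any P below $19.

$19 per unit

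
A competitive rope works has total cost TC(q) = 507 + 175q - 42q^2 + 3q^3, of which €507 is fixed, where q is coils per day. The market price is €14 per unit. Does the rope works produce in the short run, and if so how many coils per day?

Shut down

From TC, MC = TC'(q) = 175 - 84q + 9q^2 and AVC = VC/q = 175 - 42q + 3q^2.
AVC is minimized where dAVC/dq = -42 + 6q = 0, at q = 7; min AVC = 175 - 42·7 + 3·7^2 = €28.
Since P = €14 < min AVC = €28, price fails to cover variable cost at any output.
Shutting down limits the loss to fixed cost, €507.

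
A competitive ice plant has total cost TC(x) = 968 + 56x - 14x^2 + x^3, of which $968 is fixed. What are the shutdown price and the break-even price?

Shutdown price = $7; break-even price = $111

AVC = 56 - 14x + x^2; minimized at x = 7, giving min AVC = $7. That is the shutdown price.
ATC = 968/x + 56 - 14x + x^2. Setting dATC/dx = −968/x^2 − 14 + 2x = 0 gives x = 11 (since 2·11^3 − 14·11^2 = 968).
min ATC = 968/11 + 56 − 14·11 + 11^2 = $111. That is the break-even price.
Between these two prices the firm operates at a loss; above $111 it earns a profit.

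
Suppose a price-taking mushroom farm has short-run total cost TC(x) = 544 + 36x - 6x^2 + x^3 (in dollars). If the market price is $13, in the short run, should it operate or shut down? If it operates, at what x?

Shut down

Strip out fixed cost: VC = 36x - 6x^2 + x^3. Then AVC = 36 - 6x + x^2 and MC = 36 - 12x + 3x^2.
AVC is minimized where dAVC/dx = -6 + 2x = 0, at x = 3; min AVC = 36 - 6·3 + 3^2 = $27.
Since P = $13 < min AVC = $27, price fails to cover variable cost at any output.
The firm minimizes its loss by shutting down and losing only its fixed cost of $544.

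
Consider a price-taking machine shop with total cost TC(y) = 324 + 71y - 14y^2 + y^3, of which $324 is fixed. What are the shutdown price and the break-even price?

Shutdown price = $22; break-even price = $62

AVC = 71 - 14y + y^2; minimized at y = 7, giving min AVC = $22. That is the shutdown price.
ATC = 324/y + 71 - 14y + y^2. Setting dATC/dy = −324/y^2 − 14 + 2y = 0 gives y = 9 (since 2·9^3 − 14·9^2 = 324).
min ATC = 324/9 + 71 − 14·9 + 9^2 = $62. That is the break-even price.
Between these two prices the firm operates at a loss; above $62 it earns a profit.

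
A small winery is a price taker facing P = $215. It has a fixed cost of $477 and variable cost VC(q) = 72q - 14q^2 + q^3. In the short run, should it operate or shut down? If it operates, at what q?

Produce at q = 13

From TC, MC = TC'(q) = 72 - 28q + 3q^2 and AVC = VC/q = 72 - 14q + q^2.
The AVC parabola has its vertex at q = 14/2 = 7, where AVC = 72 - 14·7 + 7^2 = $23.
Because $215 ≥ $23, revenue can cover variable cost; the firm operates.
Solving P = MC: -143 - 28q + 3q^2 = 0 ⇒ q = -11/3 or 13. On the upward-sloping branch, q* = 13.
Check: AVC at q = 13 is $59 ≤ P, so revenue covers variable cost.
Profit = P·q − TC = 215·13 − 1244 = $1551.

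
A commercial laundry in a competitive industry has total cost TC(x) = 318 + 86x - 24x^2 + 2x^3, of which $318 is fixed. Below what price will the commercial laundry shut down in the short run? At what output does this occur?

$14 per unit, at x = 6

The firm shuts down when price falls below the minimum of average variable cost. AVC = VC/x = 86 - 24x + 2x^2.
dAVC/dx = -24 + 4x = 0 gives x = 6. min AVC = 86 - 24·6 + 2·6^2 = 14.
So the shutdown price is $14.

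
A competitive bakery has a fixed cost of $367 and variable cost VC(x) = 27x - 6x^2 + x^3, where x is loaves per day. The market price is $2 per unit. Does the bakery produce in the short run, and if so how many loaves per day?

Strip out fixed cost: VC = 27x - 6x^2 + x^3. Then AVC = 27 - 6x + x^2 and MC = 27 - 12x + 3x^2.
AVC is minimized where dAVC/dx = -6 + 2x = 0, at x = 3; min AVC = 27 - 6·3 + 3^2 = $18.
P = $2 lies below min AVC = $18; no output level covers variable cost.
The firm minimizes its loss by shutting down and losing only its fixed cost of $367.

Shut down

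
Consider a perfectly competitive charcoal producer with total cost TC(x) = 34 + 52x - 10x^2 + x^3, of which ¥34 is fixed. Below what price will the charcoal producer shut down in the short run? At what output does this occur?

The firm shuts down when price falls below the minimum of average variable cost. AVC = VC/x = 52 - 10x + x^2.
At the minimum of AVC, MC = AVC. MC = 52 - 20x + 3x^2; setting MC = AVC gives 2x^2 - 10x = 0, so x = 5. min AVC = 27.
The firm shuts down for any P below ¥27.

¥27 per unit, at x = 5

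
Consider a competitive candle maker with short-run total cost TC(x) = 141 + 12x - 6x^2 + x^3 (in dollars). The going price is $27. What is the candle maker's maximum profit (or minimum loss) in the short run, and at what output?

Profit = -$41 at x = 5

AVC = 12 - 6x + x^2; min AVC = $3 at x = 3. Since P = $27 ≥ min AVC, the firm produces.
MC = 12 - 12x + 3x^2. Setting P = MC and taking the root on the rising branch gives x* = 5.
TR = 27·5 = 135. TC = 141 + 35 = 176. Profit = 135 − 176 = -$41.
By producing, the firm covers all variable cost plus $100 of fixed cost; shutting down would lose the full $141.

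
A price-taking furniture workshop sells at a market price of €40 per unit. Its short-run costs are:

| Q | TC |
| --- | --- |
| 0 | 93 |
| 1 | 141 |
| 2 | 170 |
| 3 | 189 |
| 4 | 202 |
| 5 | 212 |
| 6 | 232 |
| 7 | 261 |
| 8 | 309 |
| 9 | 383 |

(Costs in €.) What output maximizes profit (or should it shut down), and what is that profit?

Compute π = P·Q − TC at each output: Q=0: -93; Q=1: -101; Q=2: -90; Q=3: -69; Q=4: -42; Q=5: -12; Q=6: 8; Q=7: 19; Q=8: 11; Q=9: -23.
Profit is maximized at Q = 7. AVC there is 168/7 = €24 ≤ P, so producing beats shutting down (which would give -€93).

Q = 7; profit = €19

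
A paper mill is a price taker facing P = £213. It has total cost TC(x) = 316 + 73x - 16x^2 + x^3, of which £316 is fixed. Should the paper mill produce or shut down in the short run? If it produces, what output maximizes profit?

Produce at x = 14

Variable cost is VC = 73x - 16x^2 + x^3, so AVC = VC/x = 73 - 16x + x^2 and MC = dTC/dx = 73 - 32x + 3x^2.
AVC is minimized where dAVC/dx = -16 + 2x = 0, at x = 8; min AVC = 73 - 16·8 + 8^2 = £9.
P = £213 exceeds min AVC = £9, so the firm stays open.
P = MC gives -140 - 32x + 3x^2 = 0, with roots -10/3 and 14. Take the larger (rising MC): x* = 14.
Check: AVC at x = 14 is £45 ≤ P, so revenue covers variable cost.
Profit = P·x − TC = 213·14 − 946 = £2036.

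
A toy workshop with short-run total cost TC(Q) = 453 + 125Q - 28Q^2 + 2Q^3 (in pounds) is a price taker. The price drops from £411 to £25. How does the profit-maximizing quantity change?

Output falls from 13 to 0 (the firm shuts down)

MC = 125 - 56Q + 6Q^2; the shutdown threshold is min AVC = £27 (at Q = 7).
With P = £411 above the shutdown price, P = MC gives Q = 13.
At P = £25 < min AVC = £27, price no longer covers variable cost at any output, so the firm shuts down: Q = 0.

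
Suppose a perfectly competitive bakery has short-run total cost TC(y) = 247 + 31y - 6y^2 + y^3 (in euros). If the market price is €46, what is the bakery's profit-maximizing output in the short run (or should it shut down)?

Variable cost is VC = 31y - 6y^2 + y^3, so AVC = VC/y = 31 - 6y + y^2 and MC = dTC/dy = 31 - 12y + 3y^2.
AVC hits its minimum where MC = AVC, at y = 3, giving min AVC = 31 - 6·3 + 3^2 = €22.
Because €46 ≥ €22, revenue can cover variable cost; the firm operates.
Solving P = MC: -15 - 12y + 3y^2 = 0 ⇒ y = -1 or 5. On the upward-sloping branch, y* = 5.
Check: AVC at y = 5 is €26 ≤ P, so revenue covers variable cost.
Profit = P·y − TC = 46·5 − 377 = -€147, a loss, but smaller than the €247 fixed cost the firm would lose by shutting down.

Produce at y = 5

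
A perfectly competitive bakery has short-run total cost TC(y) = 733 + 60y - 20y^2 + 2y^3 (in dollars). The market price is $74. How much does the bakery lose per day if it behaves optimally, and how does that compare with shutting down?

Profit = -$341 at y = 7

AVC = 60 - 20y + 2y^2; min AVC = $10 at y = 5. Since P = $74 ≥ min AVC, the firm produces.
MC = 60 - 40y + 6y^2. Setting P = MC and taking the root on the rising branch gives y* = 7.
TR = 74·7 = 518. TC = 733 + 126 = 859. Profit = 518 − 859 = -$341.
That loss of $341 beats the $733 the firm would lose by shutting down; producing recovers $392 of fixed cost.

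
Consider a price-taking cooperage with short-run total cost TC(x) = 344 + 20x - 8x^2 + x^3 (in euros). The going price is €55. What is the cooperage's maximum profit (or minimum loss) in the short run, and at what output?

AVC = 20 - 8x + x^2 has its minimum €4 at x = 4; price €55 clears that bar, so the firm operates.
With MC = 20 - 16x + 3x^2, P = MC on the upward-sloping part at x* = 7.
TR = 55·7 = 385. TC = 344 + 91 = 435. Profit = 385 − 435 = -€50.
By producing, the firm covers all variable cost plus €294 of fixed cost; shutting down would lose the full €344.

Profit = -€50 at x = 7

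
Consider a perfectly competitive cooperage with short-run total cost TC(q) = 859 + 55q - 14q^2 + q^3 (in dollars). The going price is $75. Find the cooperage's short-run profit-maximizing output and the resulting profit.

Profit = -$259 at q = 10

AVC = 55 - 14q + q^2 has its minimum $6 at q = 7; price $75 clears that bar, so the firm operates.
With MC = 55 - 28q + 3q^2, P = MC on the upward-sloping part at q* = 10.
TR = 75·10 = 750. TC = 859 + 150 = 1009. Profit = 750 − 1009 = -$259.
Shutting down would mean losing the fixed cost of $859, so operating at a loss of $259 is better by $600.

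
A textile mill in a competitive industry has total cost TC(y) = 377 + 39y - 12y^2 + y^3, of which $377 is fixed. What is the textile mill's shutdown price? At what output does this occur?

The firm shuts down when price falls below the minimum of average variable cost. AVC = VC/y = 39 - 12y + y^2.
At the minimum of AVC, MC = AVC. MC = 39 - 24y + 3y^2; setting MC = AVC gives 2y^2 - 12y = 0, so y = 6. min AVC = 3.
So the shutdown price is $3.

$3 per unit, at y = 6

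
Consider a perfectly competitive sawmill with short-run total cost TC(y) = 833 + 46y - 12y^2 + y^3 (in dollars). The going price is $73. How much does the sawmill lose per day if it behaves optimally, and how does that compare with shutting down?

Profit = -$347 at y = 9

AVC = 46 - 12y + y^2; min AVC = $10 at y = 6. Since P = $73 ≥ min AVC, the firm produces.
With MC = 46 - 24y + 3y^2, P = MC on the upward-sloping part at y* = 9.
TR = 73·9 = 657. TC = 833 + 171 = 1004. Profit = 657 − 1004 = -$347.
By producing, the firm covers all variable cost plus $486 of fixed cost; shutting down would lose the full $833.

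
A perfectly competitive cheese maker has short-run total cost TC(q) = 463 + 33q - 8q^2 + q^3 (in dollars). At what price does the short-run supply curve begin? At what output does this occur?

The firm shuts down when price falls below the minimum of average variable cost. AVC = VC/q = 33 - 8q + q^2.
At the minimum of AVC, MC = AVC. MC = 33 - 16q + 3q^2; setting MC = AVC gives 2q^2 - 8q = 0, so q = 4. min AVC = 17.
So the shutdown price is $17.

$17 per unit, at q = 4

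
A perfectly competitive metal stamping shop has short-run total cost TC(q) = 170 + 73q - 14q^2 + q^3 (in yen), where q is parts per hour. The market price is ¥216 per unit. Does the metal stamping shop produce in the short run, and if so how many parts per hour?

Strip out fixed cost: VC = 73q - 14q^2 + q^3. Then AVC = 73 - 14q + q^2 and MC = 73 - 28q + 3q^2.
The AVC parabola has its vertex at q = 14/2 = 7, where AVC = 73 - 14·7 + 7^2 = ¥24.
Since P = ¥216 ≥ min AVC = ¥24, price covers variable cost and the firm should produce.
P = MC gives -143 - 28q + 3q^2 = 0, with roots -11/3 and 13. Take the larger (rising MC): q* = 13.
Check: AVC at q = 13 is ¥60 ≤ P, so revenue covers variable cost.
Profit = P·q − TC = 216·13 − 950 = ¥1858.

Produce at q = 13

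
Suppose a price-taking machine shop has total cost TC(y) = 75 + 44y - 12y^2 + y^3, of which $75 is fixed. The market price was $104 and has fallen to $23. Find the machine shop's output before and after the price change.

AVC = 44 - 12y + y^2, minimized at y = 6 where min AVC = $8. MC = 44 - 24y + 3y^2.
With P = $104 above the shutdown price, P = MC gives y = 10.
At P = $23 ≥ min AVC, set P = MC: y = 7. The firm stays open but cuts output.

Output falls from 10 to 7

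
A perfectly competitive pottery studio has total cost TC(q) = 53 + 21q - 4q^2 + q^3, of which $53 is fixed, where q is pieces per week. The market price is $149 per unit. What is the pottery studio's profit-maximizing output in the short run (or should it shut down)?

From TC, MC = TC'(q) = 21 - 8q + 3q^2 and AVC = VC/q = 21 - 4q + q^2.
AVC hits its minimum where MC = AVC, at q = 2, giving min AVC = 21 - 4·2 + 2^2 = $17.
Since P = $149 ≥ min AVC = $17, price covers variable cost and the firm should produce.
Set P = MC: 149 = 21 - 8q + 3q^2 → -128 - 8q + 3q^2 = 0. The roots are q = -16/3 and q = 8; the profit-maximizing output is on the rising part of MC, so q* = 8.
Check: AVC at q = 8 is $53 ≤ P, so revenue covers variable cost.
Profit = P·q − TC = 149·8 − 477 = $715.

Produce at q = 8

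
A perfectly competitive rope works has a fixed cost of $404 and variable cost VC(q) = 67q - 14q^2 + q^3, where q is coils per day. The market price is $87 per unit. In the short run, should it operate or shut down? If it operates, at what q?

Produce at q = 10

From TC, MC = TC'(q) = 67 - 28q + 3q^2 and AVC = VC/q = 67 - 14q + q^2.
AVC is minimized where dAVC/dq = -14 + 2q = 0, at q = 7; min AVC = 67 - 14·7 + 7^2 = $18.
P = $87 exceeds min AVC = $18, so the firm stays open.
Set P = MC: 87 = 67 - 28q + 3q^2 → -20 - 28q + 3q^2 = 0. The roots are q = -2/3 and q = 10; the profit-maximizing output is on the rising part of MC, so q* = 10.
Check: AVC at q = 10 is $27 ≤ P, so revenue covers variable cost.
Profit = P·q − TC = 87·10 − 674 = $196.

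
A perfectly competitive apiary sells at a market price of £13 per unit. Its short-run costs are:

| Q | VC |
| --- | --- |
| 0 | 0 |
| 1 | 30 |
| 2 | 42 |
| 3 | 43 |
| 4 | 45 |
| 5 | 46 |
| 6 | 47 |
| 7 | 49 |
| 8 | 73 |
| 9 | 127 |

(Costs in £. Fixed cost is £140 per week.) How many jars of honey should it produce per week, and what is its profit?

Q = 7; profit = -£98

Compute π = P·Q − TC at each output: Q=0: -140; Q=1: -157; Q=2: -156; Q=3: -144; Q=4: -133; Q=5: -121; Q=6: -109; Q=7: -98; Q=8: -109; Q=9: -150.
Profit is maximized at Q = 7. AVC there is 49/7 = £7 ≤ P, so producing beats shutting down (which would give -£140).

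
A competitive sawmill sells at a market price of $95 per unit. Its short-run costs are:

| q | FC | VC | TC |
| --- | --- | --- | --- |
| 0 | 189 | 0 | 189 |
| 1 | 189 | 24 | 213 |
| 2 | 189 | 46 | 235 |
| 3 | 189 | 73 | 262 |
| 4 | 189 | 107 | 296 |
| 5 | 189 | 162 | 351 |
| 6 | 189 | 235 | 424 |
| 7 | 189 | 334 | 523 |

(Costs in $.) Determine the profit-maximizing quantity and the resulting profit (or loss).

q = 6; profit = $146

Tabulate TR − TC: q=0: -189; q=1: -118; q=2: -45; q=3: 23; q=4: 84; q=5: 124; q=6: 146; q=7: 142.
Profit is maximized at q = 6. AVC there is 235/6 = $39.17 ≤ P, so producing beats shutting down (which would give -$189).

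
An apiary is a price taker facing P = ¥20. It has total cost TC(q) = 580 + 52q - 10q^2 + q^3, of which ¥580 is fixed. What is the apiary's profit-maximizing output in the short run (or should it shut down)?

Strip out fixed cost: VC = 52q - 10q^2 + q^3. Then AVC = 52 - 10q + q^2 and MC = 52 - 20q + 3q^2.
The AVC parabola has its vertex at q = 10/2 = 5, where AVC = 52 - 10·5 + 5^2 = ¥27.
Since P = ¥20 < min AVC = ¥27, price fails to cover variable cost at any output.
The firm minimizes its loss by shutting down and losing only its fixed cost of ¥580.

Shut down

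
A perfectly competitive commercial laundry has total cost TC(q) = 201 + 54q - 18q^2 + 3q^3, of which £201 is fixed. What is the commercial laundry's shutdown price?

£27 per unit

The firm shuts down when price falls below the minimum of average variable cost. AVC = VC/q = 54 - 18q + 3q^2.
At the minimum of AVC, MC = AVC. MC = 54 - 36q + 9q^2; setting MC = AVC gives 6q^2 - 18q = 0, so q = 3. min AVC = 27.
The firm shuts down for any P below £27.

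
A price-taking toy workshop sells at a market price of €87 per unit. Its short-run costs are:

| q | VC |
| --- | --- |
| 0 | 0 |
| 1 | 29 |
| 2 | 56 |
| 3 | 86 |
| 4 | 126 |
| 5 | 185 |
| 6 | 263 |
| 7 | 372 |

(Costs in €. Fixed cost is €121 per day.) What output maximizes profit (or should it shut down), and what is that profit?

q = 6; profit = €138

Tabulate TR − TC: q=0: -121; q=1: -63; q=2: -3; q=3: 54; q=4: 101; q=5: 129; q=6: 138; q=7: 116.
Profit is maximized at q = 6. AVC there is 263/6 = €43.83 ≤ P, so producing beats shutting down (which would give -€121).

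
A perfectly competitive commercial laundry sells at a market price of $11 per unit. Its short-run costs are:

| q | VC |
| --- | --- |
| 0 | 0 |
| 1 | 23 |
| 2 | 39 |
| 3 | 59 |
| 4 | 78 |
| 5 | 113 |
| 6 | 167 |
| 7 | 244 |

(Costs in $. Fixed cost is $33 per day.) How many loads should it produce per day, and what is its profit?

Tabulate TR − TC: q=0: -33; q=1: -45; q=2: -50; q=3: -59; q=4: -67; q=5: -91; q=6: -134; q=7: -200.
Profit is highest at q = 0. Equivalently, the lowest AVC in the table is 39/2 ≈ $19.50 at q = 2, and P = $11 falls below it — price never covers variable cost, so the firm shuts down and loses only its fixed cost.

q = 0 (shut down); profit = -$33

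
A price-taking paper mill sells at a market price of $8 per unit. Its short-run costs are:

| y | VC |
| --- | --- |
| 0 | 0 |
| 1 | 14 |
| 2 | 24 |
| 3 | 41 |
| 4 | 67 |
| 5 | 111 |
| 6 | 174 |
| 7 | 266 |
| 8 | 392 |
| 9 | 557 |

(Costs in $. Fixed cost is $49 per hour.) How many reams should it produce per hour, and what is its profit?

Tabulate TR − TC: y=0: -49; y=1: -55; y=2: -57; y=3: -66; y=4: -84; y=5: -120; y=6: -175; y=7: -259; y=8: -377; y=9: -534.
Profit is highest at y = 0. Equivalently, the lowest AVC in the table is 24/2 ≈ $12 at y = 2, and P = $8 falls below it — price never covers variable cost, so the firm shuts down and loses only its fixed cost.

y = 0 (shut down); profit = -$49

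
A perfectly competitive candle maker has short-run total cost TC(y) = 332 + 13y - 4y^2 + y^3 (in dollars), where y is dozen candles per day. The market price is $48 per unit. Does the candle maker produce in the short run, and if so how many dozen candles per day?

Produce at y = 5

From TC, MC = TC'(y) = 13 - 8y + 3y^2 and AVC = VC/y = 13 - 4y + y^2.
The AVC parabola has its vertex at y = 4/2 = 2, where AVC = 13 - 4·2 + 2^2 = $9.
P = $48 exceeds min AVC = $9, so the firm stays open.
Set P = MC: 48 = 13 - 8y + 3y^2 → -35 - 8y + 3y^2 = 0. The roots are y = -7/3 and y = 5; the profit-maximizing output is on the rising part of MC, so y* = 5.
Check: AVC at y = 5 is $18 ≤ P, so revenue covers variable cost.
Profit = P·y − TC = 48·5 − 422 = -$182, a loss, but smaller than the $332 fixed cost the firm would lose by shutting down.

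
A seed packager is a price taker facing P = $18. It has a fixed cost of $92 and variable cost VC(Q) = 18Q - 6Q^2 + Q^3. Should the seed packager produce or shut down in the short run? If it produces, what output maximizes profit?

Produce at Q = 4

Variable cost is VC = 18Q - 6Q^2 + Q^3, so AVC = VC/Q = 18 - 6Q + Q^2 and MC = dTC/dQ = 18 - 12Q + 3Q^2.
The AVC parabola has its vertex at Q = 6/2 = 3, where AVC = 18 - 6·3 + 3^2 = $9.
Because $18 ≥ $9, revenue can cover variable cost; the firm operates.
P = MC gives -12Q + 3Q^2 = 0, with roots 0 and 4. Take the larger (rising MC): Q* = 4.
Check: AVC at Q = 4 is $10 ≤ P, so revenue covers variable cost.
Profit = P·Q − TC = 18·4 − 132 = -$60, a loss, but smaller than the $92 fixed cost the firm would lose by shutting down.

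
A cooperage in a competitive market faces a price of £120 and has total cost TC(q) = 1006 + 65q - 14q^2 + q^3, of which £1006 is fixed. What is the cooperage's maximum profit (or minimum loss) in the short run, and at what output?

AVC = 65 - 14q + q^2; min AVC = £16 at q = 7. Since P = £120 ≥ min AVC, the firm produces.
With MC = 65 - 28q + 3q^2, P = MC on the upward-sloping part at q* = 11.
TR = 120·11 = 1320. TC = 1006 + 352 = 1358. Profit = 1320 − 1358 = -£38.
By producing, the firm covers all variable cost plus £968 of fixed cost; shutting down would lose the full £1006.

Profit = -£38 at q = 11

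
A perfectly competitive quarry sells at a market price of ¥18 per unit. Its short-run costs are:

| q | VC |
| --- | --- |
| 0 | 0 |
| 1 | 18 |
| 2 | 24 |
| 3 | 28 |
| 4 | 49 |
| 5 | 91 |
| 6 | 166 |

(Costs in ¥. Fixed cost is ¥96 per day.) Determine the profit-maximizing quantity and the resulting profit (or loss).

Compute π = P·q − TC at each output: q=0: -96; q=1: -96; q=2: -84; q=3: -70; q=4: -73; q=5: -97; q=6: -154.
Profit is maximized at q = 3. AVC there is 28/3 = ¥9.33 ≤ P, so producing beats shutting down (which would give -¥96).

q = 3; profit = -¥70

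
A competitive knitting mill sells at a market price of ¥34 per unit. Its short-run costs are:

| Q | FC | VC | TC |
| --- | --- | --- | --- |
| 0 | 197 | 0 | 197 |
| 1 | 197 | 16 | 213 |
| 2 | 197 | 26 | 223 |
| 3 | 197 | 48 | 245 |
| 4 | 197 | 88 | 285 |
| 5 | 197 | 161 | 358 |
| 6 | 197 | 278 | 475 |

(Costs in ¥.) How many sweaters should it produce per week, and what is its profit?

Q = 3; profit = -¥143

Compute π = P·Q − TC at each output: Q=0: -197; Q=1: -179; Q=2: -155; Q=3: -143; Q=4: -149; Q=5: -188; Q=6: -271.
Profit is maximized at Q = 3. AVC there is 48/3 = ¥16 ≤ P, so producing beats shutting down (which would give -¥197).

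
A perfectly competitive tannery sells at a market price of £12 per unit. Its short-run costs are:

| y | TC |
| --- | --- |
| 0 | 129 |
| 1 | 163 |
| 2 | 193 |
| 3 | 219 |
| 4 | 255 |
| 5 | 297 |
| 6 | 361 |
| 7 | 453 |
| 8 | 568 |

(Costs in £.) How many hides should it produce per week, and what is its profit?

Compute π = P·y − TC at each output: y=0: -129; y=1: -151; y=2: -169; y=3: -183; y=4: -207; y=5: -237; y=6: -289; y=7: -369; y=8: -472.
Profit is highest at y = 0. Equivalently, the lowest AVC in the table is 90/3 ≈ £30 at y = 3, and P = £12 falls below it — price never covers variable cost, so the firm shuts down and loses only its fixed cost.

y = 0 (shut down); profit = -£129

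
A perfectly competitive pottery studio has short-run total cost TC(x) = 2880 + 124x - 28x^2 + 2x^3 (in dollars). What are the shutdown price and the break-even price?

Shutdown price = $26; break-even price = $316

AVC = 124 - 28x + 2x^2; minimized at x = 7, giving min AVC = $26. That is the shutdown price.
ATC = 2880/x + 124 - 28x + 2x^2. Setting dATC/dx = −2880/x^2 − 28 + 4x = 0 gives x = 12 (since 4·12^3 − 28·12^2 = 2880).
min ATC = 2880/12 + 124 − 28·12 + 2·12^2 = $316. That is the break-even price.
Between these two prices the firm operates at a loss; above $316 it earns a profit.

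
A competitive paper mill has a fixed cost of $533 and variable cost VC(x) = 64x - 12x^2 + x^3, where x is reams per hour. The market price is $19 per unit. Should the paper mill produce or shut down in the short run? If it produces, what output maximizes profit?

Strip out fixed cost: VC = 64x - 12x^2 + x^3. Then AVC = 64 - 12x + x^2 and MC = 64 - 24x + 3x^2.
AVC hits its minimum where MC = AVC, at x = 6, giving min AVC = 64 - 12·6 + 6^2 = $28.
P = $19 lies below min AVC = $28; no output level covers variable cost.
Best response: produce nothing and absorb the $533 fixed cost.

Shut down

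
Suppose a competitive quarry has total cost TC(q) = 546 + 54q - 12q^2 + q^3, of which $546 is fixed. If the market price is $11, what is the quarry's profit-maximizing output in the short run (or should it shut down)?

Shut down

From TC, MC = TC'(q) = 54 - 24q + 3q^2 and AVC = VC/q = 54 - 12q + q^2.
AVC is minimized where dAVC/dq = -12 + 2q = 0, at q = 6; min AVC = 54 - 12·6 + 6^2 = $18.
Since P = $11 < min AVC = $18, price fails to cover variable cost at any output.
Shutting down limits the loss to fixed cost, $546.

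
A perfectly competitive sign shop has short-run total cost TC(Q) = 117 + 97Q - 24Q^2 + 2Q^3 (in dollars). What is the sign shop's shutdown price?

The shutdown price is the minimum of AVC. VC = 97Q - 24Q^2 + 2Q^3, so AVC = 97 - 24Q + 2Q^2.
dAVC/dQ = -24 + 4Q = 0 gives Q = 6. min AVC = 97 - 24·6 + 2·6^2 = 25.
For P < $25 the firm produces nothing.

$25 per unit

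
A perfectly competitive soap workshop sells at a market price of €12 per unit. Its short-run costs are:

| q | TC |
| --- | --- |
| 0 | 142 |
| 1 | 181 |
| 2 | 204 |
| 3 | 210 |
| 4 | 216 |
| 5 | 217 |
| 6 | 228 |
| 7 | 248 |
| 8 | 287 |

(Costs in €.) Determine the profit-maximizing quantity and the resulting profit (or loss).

q = 0 (shut down); profit = -€142

Profit at each row (π = 12q − TC): q=0: -142; q=1: -169; q=2: -180; q=3: -174; q=4: -168; q=5: -157; q=6: -156; q=7: -164; q=8: -191.
Profit is highest at q = 0. Equivalently, the lowest AVC in the table is 86/6 ≈ €14.33 at q = 6, and P = €12 falls below it — price never covers variable cost, so the firm shuts down and loses only its fixed cost.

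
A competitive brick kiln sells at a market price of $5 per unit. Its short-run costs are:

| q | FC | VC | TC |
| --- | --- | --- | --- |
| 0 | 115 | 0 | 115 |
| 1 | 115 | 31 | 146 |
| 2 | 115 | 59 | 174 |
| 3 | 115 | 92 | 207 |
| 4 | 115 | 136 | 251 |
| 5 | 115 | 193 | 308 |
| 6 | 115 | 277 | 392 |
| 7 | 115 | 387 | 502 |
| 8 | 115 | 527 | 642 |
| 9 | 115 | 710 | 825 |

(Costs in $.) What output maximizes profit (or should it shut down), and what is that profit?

q = 0 (shut down); profit = -$115

Profit at each row (π = 5q − TC): q=0: -115; q=1: -141; q=2: -164; q=3: -192; q=4: -231; q=5: -283; q=6: -362; q=7: -467; q=8: -602; q=9: -780.
Profit is highest at q = 0. Equivalently, the lowest AVC in the table is 59/2 ≈ $29.50 at q = 2, and P = $5 falls below it — price never covers variable cost, so the firm shuts down and loses only its fixed cost.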